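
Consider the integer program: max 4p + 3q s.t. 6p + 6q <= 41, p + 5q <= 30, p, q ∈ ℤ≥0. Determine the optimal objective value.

(p,q)=(6,0): 6·6+6·0=36≤41, 1·6+5·0=6≤30, objective 24.
(p,q)=(5,1): 6·5+6·1=36≤41, 1·5+5·1=10≤30, objective 23.
(p,q)=(5,0): 6·5+6·0=30≤41, 1·5+5·0=5≤30, objective 20.
No feasible integer point exceeds 24.

24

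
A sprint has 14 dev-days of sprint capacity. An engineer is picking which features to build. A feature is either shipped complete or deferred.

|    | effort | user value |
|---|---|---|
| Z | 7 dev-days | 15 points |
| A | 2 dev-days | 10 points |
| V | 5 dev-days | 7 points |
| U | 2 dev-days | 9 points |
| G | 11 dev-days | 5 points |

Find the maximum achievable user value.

Take Z, A, and U: effort 7 + 2 + 2 = 11 ≤ 14, user value 15 + 10 + 9 = 34.
No other feasible combination does better.

34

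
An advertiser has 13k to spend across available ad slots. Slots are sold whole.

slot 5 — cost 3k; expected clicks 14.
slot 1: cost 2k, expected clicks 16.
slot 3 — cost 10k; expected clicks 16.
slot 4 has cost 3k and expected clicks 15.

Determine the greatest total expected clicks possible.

45

Take slot 5, slot 1, and slot 4: cost 3 + 2 + 3 = 8 ≤ 13, expected clicks 14 + 16 + 15 = 45.
No other feasible combination does better.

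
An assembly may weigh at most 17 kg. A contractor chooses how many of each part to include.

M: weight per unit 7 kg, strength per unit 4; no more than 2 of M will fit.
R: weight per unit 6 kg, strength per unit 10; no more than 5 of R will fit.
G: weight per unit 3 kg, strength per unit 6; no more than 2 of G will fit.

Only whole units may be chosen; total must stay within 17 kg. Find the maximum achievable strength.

26

1×R and 2×G: weight 12 ≤ 17, strength 1·10 + 2·6 = 22.
2×R and 1×G: weight 15 ≤ 17, strength 2·10 + 1·6 = 26.
Best is 26.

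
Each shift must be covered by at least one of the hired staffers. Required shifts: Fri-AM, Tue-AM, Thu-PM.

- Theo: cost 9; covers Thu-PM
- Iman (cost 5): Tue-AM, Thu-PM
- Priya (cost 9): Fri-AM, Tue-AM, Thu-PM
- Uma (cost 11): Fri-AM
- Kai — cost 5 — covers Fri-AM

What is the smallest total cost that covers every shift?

This is an integer covering problem.
Priya alone covers Fri-AM, Tue-AM, Thu-PM — every shift.
Total cost: 9.

9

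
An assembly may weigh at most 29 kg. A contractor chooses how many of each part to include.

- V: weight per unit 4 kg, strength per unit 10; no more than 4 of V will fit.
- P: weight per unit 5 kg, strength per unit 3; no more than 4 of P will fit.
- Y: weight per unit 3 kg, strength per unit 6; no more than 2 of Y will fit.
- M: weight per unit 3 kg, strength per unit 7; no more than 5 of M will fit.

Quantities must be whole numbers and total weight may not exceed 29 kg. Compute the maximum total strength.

68

This is a bounded integer knapsack.
V has the best ratio (10/4); taking only V gives at most 4×10 = 40 (stopped by the supply cap of 4).
Mixing does better — 4×V and 4×M: weight 28 ≤ 29, strength 4·10 + 4·7 = 68.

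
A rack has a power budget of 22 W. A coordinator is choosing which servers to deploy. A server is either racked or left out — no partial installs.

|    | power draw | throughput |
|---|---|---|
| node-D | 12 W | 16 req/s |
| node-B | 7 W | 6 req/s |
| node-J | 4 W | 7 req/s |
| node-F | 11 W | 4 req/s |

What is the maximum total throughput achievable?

23

Treat it as a binary knapsack problem.
Allowing fractional choices, the relaxed optimum would be about 28.1, but servers are indivisible.
node-D + node-J: power draw 12 + 4 = 16 ≤ 22, throughput 16 + 7 = 23.
node-D + node-B: power draw 12 + 7 = 19 ≤ 22, throughput 16 + 6 = 22.
node-B + node-J + node-F: power draw 7 + 4 + 11 = 22 ≤ 22, throughput 6 + 7 + 4 = 17.
Best is node-D and node-J with total throughput 23.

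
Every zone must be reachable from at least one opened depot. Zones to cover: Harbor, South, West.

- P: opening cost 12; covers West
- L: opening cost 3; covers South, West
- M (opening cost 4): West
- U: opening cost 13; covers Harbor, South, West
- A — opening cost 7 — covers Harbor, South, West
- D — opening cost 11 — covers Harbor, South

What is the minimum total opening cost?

This is a weighted set-cover instance.
The greedy cost-per-new-zone heuristic would pick L and A for 10, but a cheaper cover exists.
A alone covers Harbor, South, West — every zone.
Total opening cost: 7.
No cover costs less than 7.

7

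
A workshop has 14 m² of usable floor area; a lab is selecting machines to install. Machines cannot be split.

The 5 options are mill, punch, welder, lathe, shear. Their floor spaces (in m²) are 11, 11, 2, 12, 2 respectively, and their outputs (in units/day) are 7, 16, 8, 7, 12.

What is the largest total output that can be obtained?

Take punch and shear: floor space 11 + 2 = 13 ≤ 14, output 16 + 12 = 28.
No other feasible combination does better.

28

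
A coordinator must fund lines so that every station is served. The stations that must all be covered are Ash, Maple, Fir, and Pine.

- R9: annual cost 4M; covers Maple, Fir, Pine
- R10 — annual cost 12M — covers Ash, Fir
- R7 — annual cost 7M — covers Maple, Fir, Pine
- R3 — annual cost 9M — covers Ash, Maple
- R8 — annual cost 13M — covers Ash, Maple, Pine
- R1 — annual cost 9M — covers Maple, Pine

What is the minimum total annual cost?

13

Choose R9 and R3: together they cover Ash, Maple, Fir, Pine — every station.
Total annual cost: 4 + 9 = 13.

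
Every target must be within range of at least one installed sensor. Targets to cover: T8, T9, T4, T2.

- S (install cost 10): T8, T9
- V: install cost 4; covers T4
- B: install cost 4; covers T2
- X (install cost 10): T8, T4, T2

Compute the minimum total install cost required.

This is an integer covering problem.
The greedy cost-per-new-target heuristic would pick X and S for 20, but a cheaper cover exists.
Choose S, V, and B: together they cover T8, T9, T4, T2 — every target.
Total install cost: 10 + 4 + 4 = 18.
No cover costs less than 18.

18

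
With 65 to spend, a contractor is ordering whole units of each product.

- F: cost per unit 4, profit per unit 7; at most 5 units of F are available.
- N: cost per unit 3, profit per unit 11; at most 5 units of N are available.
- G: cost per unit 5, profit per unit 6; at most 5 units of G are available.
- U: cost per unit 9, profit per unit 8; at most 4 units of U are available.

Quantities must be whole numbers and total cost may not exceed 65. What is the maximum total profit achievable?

122

5×F, 5×N, 4×G, and 1×U: cost 64 ≤ 65, profit 5·7 + 5·11 + 4·6 + 1·8 = 122.
4×F, 5×N, 5×G, and 1×U: cost 65 ≤ 65, profit 4·7 + 5·11 + 5·6 + 1·8 = 121.
Best is 122.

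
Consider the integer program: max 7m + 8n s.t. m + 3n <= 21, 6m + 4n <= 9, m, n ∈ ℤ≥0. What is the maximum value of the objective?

Relaxing integrality, the LP optimum is 18.00 at (m,n) = (0, 2.25), which is not an integer point.
(m,n)=(0,2): 1·0+3·2=6≤21, 6·0+4·2=8≤9, objective 16.
(m,n)=(0,1): 1·0+3·1=3≤21, 6·0+4·1=4≤9, objective 8.
Maximum is 16 at (m,n)=(0,2).

16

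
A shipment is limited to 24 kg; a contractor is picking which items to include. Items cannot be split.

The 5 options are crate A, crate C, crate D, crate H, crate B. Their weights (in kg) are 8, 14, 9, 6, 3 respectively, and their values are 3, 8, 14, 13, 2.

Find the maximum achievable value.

30

Take crate A, crate D, and crate H: weight 8 + 9 + 6 = 23 ≤ 24, value 3 + 14 + 13 = 30.
No other feasible combination does better.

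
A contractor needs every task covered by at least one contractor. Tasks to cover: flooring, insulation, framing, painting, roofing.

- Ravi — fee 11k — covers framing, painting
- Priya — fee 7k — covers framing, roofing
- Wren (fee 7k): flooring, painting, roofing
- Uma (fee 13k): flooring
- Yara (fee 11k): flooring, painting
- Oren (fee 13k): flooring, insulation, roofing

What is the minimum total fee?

This is an integer covering problem.
Choose Ravi and Oren: together they cover flooring, insulation, framing, painting, roofing — every task.
Total fee: 11 + 13 = 24.

24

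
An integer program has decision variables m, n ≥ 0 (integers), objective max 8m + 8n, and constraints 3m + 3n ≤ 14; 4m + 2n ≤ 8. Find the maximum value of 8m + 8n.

(m,n)=(0,4) is feasible, giving 32.
(m,n)=(0,3) is feasible, giving 24.
No feasible integer point exceeds 32.

32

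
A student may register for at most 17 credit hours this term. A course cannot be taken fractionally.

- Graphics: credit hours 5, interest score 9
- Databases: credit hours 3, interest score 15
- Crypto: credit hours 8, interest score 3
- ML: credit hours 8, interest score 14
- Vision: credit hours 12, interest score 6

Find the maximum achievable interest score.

38

Graphics + Databases + Crypto: credit hours 5 + 3 + 8 = 16 ≤ 17, interest score 9 + 15 + 3 = 27.
Graphics + Databases + ML: credit hours 5 + 3 + 8 = 16 ≤ 17, interest score 9 + 15 + 14 = 38.
Databases + ML: credit hours 3 + 8 = 11 ≤ 17, interest score 15 + 14 = 29.
Best is Graphics, Databases, and ML with total interest score 38.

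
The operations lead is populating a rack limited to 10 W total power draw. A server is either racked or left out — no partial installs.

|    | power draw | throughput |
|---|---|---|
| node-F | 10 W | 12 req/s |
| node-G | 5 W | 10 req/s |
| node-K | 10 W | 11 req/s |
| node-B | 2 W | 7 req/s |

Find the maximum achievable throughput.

17

This is a 0-1 knapsack instance.
node-G + node-B: power draw 5 + 2 = 7 ≤ 10, throughput 10 + 7 = 17.
node-K: power draw 10 ≤ 10, throughput 11.
node-F: power draw 10 ≤ 10, throughput 12.
Best is node-G and node-B with total throughput 17.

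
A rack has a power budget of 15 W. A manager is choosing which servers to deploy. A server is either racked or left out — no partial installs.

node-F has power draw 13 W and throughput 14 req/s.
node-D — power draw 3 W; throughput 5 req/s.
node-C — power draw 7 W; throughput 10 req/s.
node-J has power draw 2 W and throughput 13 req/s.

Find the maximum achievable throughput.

This is an integer program with binary decision variables.
node-F + node-J: power draw 13 + 2 = 15 ≤ 15, throughput 14 + 13 = 27.
node-C + node-J: power draw 7 + 2 = 9 ≤ 15, throughput 10 + 13 = 23.
node-D + node-C + node-J: power draw 3 + 7 + 2 = 12 ≤ 15, throughput 5 + 10 + 13 = 28.
Best is node-D, node-C, and node-J with total throughput 28.

28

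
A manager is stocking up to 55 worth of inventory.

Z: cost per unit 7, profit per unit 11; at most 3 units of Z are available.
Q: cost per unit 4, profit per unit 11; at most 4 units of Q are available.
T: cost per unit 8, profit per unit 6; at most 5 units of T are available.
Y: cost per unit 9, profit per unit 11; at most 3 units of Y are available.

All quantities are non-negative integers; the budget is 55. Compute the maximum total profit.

99

Q has the best ratio (11/4); taking only Q gives at most 4×11 = 44 (stopped by the supply cap of 4).
Mixing does better — 3×Z, 4×Q, and 2×Y: cost 55 ≤ 55, profit 3·11 + 4·11 + 2·11 = 99.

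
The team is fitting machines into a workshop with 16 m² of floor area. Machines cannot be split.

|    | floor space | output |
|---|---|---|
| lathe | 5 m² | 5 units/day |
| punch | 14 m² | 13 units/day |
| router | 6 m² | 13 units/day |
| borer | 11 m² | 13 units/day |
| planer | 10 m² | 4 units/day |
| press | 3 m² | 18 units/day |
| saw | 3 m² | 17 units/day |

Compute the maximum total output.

This is an integer program with binary decision variables.
Take router, press, and saw: floor space 6 + 3 + 3 = 12 ≤ 16, output 13 + 18 + 17 = 48.
No other feasible combination does better.

48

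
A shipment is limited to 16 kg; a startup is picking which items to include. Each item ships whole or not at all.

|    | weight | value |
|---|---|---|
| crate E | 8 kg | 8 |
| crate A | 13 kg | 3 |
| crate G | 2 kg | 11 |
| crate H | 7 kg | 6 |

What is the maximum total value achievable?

Treat it as a binary knapsack problem.
Allowing fractional choices, the relaxed optimum would be about 24.1, but items are indivisible.
crate E + crate G: weight 8 + 2 = 10 ≤ 16, value 8 + 11 = 19.
crate G + crate H: weight 2 + 7 = 9 ≤ 16, value 11 + 6 = 17.
Best is crate E and crate G with total value 19.

19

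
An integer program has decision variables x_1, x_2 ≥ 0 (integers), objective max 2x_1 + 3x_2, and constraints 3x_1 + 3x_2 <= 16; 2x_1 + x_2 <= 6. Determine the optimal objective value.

15

(x_1,x_2)=(0,5): 3·0+3·5=15≤16, 2·0+1·5=5≤6, objective 15.
(x_1,x_2)=(1,4): 3·1+3·4=15≤16, 2·1+1·4=6≤6, objective 14.
(x_1,x_2)=(0,4): 3·0+3·4=12≤16, 2·0+1·4=4≤6, objective 12.
No feasible integer point exceeds 15.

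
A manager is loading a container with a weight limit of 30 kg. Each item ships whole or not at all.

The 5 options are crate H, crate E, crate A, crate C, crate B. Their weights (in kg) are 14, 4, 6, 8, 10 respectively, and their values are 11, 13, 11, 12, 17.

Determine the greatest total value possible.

crate E + crate C + crate B: weight 4 + 8 + 10 = 22 ≤ 30, value 13 + 12 + 17 = 42.
crate E + crate A + crate C + crate B: weight 4 + 6 + 8 + 10 = 28 ≤ 30, value 13 + 11 + 12 + 17 = 53.
crate E + crate A + crate B: weight 4 + 6 + 10 = 20 ≤ 30, value 13 + 11 + 17 = 41.
Best is crate E, crate A, crate C, and crate B with total value 53.

53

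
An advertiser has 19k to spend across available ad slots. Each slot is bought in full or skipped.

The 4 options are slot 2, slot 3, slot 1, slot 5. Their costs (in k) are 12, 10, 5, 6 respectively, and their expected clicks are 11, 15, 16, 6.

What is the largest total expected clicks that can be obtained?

Treat it as a binary knapsack problem.
Take slot 3 and slot 1: cost 10 + 5 = 15 ≤ 19, expected clicks 15 + 16 = 31.
No other feasible combination does better.

31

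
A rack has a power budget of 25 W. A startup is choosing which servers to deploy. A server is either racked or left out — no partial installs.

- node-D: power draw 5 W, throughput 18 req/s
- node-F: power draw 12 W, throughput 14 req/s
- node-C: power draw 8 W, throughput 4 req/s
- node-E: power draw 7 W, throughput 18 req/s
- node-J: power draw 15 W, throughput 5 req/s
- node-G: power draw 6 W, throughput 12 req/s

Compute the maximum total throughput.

node-D + node-F + node-E: power draw 5 + 12 + 7 = 24 ≤ 25, throughput 18 + 14 + 18 = 50.
node-D + node-F + node-G: power draw 5 + 12 + 6 = 23 ≤ 25, throughput 18 + 14 + 12 = 44.
node-D + node-E + node-G: power draw 5 + 7 + 6 = 18 ≤ 25, throughput 18 + 18 + 12 = 48.
Best is node-D, node-F, and node-E with total throughput 50.

50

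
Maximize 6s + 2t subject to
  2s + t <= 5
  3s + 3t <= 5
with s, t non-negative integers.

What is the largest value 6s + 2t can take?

The continuous relaxation peaks at (1.67, 0) with value 10.00; rounding to a feasible lattice point costs some objective.
(s,t)=(1,0) is feasible, giving 6.
(s,t)=(0,1) is feasible, giving 2.
(s,t)=(0,0) is feasible, giving 0.
The best lattice point is (1,0), giving 6.

6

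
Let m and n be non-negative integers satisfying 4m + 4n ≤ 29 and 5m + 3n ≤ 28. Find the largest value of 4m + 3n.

24

The continuous relaxation peaks at (3.12, 4.12) with value 24.88; rounding to a feasible lattice point costs some objective.
(m,n)=(3,4): 4·3+4·4=28≤29, 5·3+3·4=27≤28, objective 24.
(m,n)=(2,5): 4·2+4·5=28≤29, 5·2+3·5=25≤28, objective 23.
(m,n)=(3,3): 4·3+4·3=24≤29, 5·3+3·3=24≤28, objective 21.
Maximum is 24 at (m,n)=(3,4).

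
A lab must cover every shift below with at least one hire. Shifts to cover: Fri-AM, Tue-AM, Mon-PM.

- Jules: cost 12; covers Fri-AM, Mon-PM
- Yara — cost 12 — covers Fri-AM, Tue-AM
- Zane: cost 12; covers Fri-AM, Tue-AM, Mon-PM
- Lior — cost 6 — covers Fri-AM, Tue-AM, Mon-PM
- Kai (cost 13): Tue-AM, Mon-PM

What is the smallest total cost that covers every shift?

6

Lior alone covers Fri-AM, Tue-AM, Mon-PM — every shift.
Total cost: 6.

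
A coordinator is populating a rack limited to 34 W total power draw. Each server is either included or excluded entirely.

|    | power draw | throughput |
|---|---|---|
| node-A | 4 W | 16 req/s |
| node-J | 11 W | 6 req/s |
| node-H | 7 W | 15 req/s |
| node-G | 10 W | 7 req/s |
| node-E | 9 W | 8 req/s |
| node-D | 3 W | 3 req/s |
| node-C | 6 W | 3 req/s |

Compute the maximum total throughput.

49

Take node-A, node-H, node-G, node-E, and node-D: power draw 4 + 7 + 10 + 9 + 3 = 33 ≤ 34, throughput 16 + 15 + 7 + 8 + 3 = 49.
No other feasible combination does better.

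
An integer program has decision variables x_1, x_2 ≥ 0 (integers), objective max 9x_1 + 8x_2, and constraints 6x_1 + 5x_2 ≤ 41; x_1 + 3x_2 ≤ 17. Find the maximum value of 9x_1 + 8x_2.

Relaxing integrality, the LP optimum is 63.85 at (x_1,x_2) = (2.92, 4.69), which is not an integer point.
(x_1,x_2)=(6,1): 6·6+5·1=41≤41, 1·6+3·1=9≤17, objective 62.
(x_1,x_2)=(5,2): 6·5+5·2=40≤41, 1·5+3·2=11≤17, objective 61.
(x_1,x_2)=(3,4): 6·3+5·4=38≤41, 1·3+3·4=15≤17, objective 59.
Maximum is 62 at (x_1,x_2)=(6,1).

62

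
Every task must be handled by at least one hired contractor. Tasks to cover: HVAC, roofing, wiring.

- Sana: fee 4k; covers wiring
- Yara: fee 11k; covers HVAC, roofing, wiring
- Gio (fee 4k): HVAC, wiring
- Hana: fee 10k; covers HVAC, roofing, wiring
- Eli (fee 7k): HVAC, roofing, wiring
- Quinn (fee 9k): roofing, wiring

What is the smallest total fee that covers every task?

Eli alone covers HVAC, roofing, wiring — every task.
Total fee: 7.

7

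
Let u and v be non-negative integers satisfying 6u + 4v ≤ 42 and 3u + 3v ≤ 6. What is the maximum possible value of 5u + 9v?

18

(u,v)=(0,2): 6·0+4·2=8≤42, 3·0+3·2=6≤6, objective 18.
(u,v)=(1,1): 6·1+4·1=10≤42, 3·1+3·1=6≤6, objective 14.
(u,v)=(0,1): 6·0+4·1=4≤42, 3·0+3·1=3≤6, objective 9.
The best lattice point is (0,2), giving 18.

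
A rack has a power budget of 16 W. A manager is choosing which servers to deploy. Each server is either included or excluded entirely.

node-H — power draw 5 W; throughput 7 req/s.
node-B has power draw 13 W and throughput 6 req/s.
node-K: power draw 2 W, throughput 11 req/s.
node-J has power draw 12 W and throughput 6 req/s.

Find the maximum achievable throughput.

Allowing fractional choices, the relaxed optimum would be about 22.5, but servers are indivisible.
node-K + node-J: power draw 2 + 12 = 14 ≤ 16, throughput 11 + 6 = 17.
node-H + node-K: power draw 5 + 2 = 7 ≤ 16, throughput 7 + 11 = 18.
node-B + node-K: power draw 13 + 2 = 15 ≤ 16, throughput 6 + 11 = 17.
Best is node-H and node-K with total throughput 18.

18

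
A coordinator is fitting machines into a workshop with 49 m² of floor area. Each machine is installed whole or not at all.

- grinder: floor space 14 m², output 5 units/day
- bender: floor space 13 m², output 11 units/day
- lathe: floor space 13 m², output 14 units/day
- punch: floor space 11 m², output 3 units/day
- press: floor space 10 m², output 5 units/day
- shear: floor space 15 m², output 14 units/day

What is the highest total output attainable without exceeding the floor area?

Allowing fractional choices, the relaxed optimum would be about 43.0, but machines are indivisible.
lathe + punch + press + shear: floor space 13 + 11 + 10 + 15 = 49 ≤ 49, output 14 + 3 + 5 + 14 = 36.
lathe + press + shear: floor space 13 + 10 + 15 = 38 ≤ 49, output 14 + 5 + 14 = 33.
bender + lathe + shear: floor space 13 + 13 + 15 = 41 ≤ 49, output 11 + 14 + 14 = 39.
Best is bender, lathe, and shear with total output 39.

39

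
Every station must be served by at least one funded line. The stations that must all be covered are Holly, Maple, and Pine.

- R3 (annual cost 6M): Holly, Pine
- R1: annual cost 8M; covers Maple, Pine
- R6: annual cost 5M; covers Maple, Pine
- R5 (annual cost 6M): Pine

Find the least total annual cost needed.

Choose R3 and R6: together they cover Holly, Maple, Pine — every station.
Total annual cost: 6 + 5 = 11.
No cover costs less than 11.

11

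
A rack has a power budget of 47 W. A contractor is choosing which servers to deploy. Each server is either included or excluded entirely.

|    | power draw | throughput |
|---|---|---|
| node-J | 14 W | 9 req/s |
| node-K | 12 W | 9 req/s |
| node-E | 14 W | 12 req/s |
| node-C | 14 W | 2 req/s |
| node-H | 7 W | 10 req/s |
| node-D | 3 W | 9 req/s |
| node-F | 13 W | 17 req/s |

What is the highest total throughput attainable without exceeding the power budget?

Allowing fractional choices, the relaxed optimum would be about 55.5, but servers are indivisible.
node-K + node-E + node-H + node-F: power draw 12 + 14 + 7 + 13 = 46 ≤ 47, throughput 9 + 12 + 10 + 17 = 48.
node-E + node-H + node-D + node-F: power draw 14 + 7 + 3 + 13 = 37 ≤ 47, throughput 12 + 10 + 9 + 17 = 48.
The maximum throughput is 48; one optimal choice is node-E, node-H, node-D, and node-F.

48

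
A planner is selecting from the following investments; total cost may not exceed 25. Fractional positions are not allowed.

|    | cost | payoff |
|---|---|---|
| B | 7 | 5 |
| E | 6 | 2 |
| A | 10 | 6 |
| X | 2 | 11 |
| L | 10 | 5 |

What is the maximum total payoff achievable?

24

This is a 0-1 knapsack instance.
Allowing fractional choices, the relaxed optimum would be about 25.0, but investments are indivisible.
B + A + X: cost 7 + 10 + 2 = 19 ≤ 25, payoff 5 + 6 + 11 = 22.
B + E + X + L: cost 7 + 6 + 2 + 10 = 25 ≤ 25, payoff 5 + 2 + 11 + 5 = 23.
B + E + A + X: cost 7 + 6 + 10 + 2 = 25 ≤ 25, payoff 5 + 2 + 6 + 11 = 24.
Best is B, E, A, and X with total payoff 24.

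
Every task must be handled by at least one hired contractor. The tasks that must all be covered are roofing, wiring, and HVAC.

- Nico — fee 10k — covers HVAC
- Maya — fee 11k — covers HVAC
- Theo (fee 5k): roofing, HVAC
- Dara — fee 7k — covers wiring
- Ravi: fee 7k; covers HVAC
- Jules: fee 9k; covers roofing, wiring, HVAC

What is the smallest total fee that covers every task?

The greedy cost-per-new-task heuristic would pick Theo and Dara for 12, but a cheaper cover exists.
Jules alone covers roofing, wiring, HVAC — every task.
Total fee: 9.
No cover costs less than 9.

9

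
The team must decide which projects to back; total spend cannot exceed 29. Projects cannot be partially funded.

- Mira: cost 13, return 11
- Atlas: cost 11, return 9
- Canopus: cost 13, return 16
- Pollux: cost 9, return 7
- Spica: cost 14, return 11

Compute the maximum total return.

Take Mira and Canopus: cost 13 + 13 = 26 ≤ 29, return 11 + 16 = 27.
No feasible combination exceeds this.

27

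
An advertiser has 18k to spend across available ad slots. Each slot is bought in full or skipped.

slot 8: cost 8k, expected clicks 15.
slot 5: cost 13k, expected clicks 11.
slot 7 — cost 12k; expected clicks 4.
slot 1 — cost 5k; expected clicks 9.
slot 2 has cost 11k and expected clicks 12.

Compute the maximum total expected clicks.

Allowing fractional choices, the relaxed optimum would be about 29.5, but ad slots are indivisible.
slot 5 + slot 1: cost 13 + 5 = 18 ≤ 18, expected clicks 11 + 9 = 20.
slot 1 + slot 2: cost 5 + 11 = 16 ≤ 18, expected clicks 9 + 12 = 21.
slot 8 + slot 1: cost 8 + 5 = 13 ≤ 18, expected clicks 15 + 9 = 24.
Best is slot 8 and slot 1 with total expected clicks 24.

24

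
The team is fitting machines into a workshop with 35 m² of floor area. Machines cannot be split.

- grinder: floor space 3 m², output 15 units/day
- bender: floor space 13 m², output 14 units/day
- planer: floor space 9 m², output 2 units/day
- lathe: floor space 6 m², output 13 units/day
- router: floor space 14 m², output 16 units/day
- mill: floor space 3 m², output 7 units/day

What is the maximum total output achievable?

Allowing fractional choices, the relaxed optimum would be about 60.7, but machines are indivisible.
grinder + planer + lathe + router + mill: floor space 3 + 9 + 6 + 14 + 3 = 35 ≤ 35, output 15 + 2 + 13 + 16 + 7 = 53.
grinder + lathe + router + mill: floor space 3 + 6 + 14 + 3 = 26 ≤ 35, output 15 + 13 + 16 + 7 = 51.
grinder + bender + router + mill: floor space 3 + 13 + 14 + 3 = 33 ≤ 35, output 15 + 14 + 16 + 7 = 52.
Best is grinder, planer, lathe, router, and mill with total output 53.

53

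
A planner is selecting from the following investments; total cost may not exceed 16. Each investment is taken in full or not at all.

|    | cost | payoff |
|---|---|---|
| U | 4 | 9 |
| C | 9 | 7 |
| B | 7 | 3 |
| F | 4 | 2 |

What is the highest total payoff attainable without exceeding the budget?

16

Allowing fractional choices, the relaxed optimum would be about 17.5, but investments are indivisible.
U + C: cost 4 + 9 = 13 ≤ 16, payoff 9 + 7 = 16.
U + B + F: cost 4 + 7 + 4 = 15 ≤ 16, payoff 9 + 3 + 2 = 14.
Best is U and C with total payoff 16.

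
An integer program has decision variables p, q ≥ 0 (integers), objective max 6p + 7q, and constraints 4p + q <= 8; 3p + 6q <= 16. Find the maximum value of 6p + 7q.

20

(p,q)=(1,2): 4·1+1·2=6≤8, 3·1+6·2=15≤16, objective 20.
(p,q)=(0,2): 4·0+1·2=2≤8, 3·0+6·2=12≤16, objective 14.
(p,q)=(1,1): 4·1+1·1=5≤8, 3·1+6·1=9≤16, objective 13.
Maximum is 20 at (p,q)=(1,2).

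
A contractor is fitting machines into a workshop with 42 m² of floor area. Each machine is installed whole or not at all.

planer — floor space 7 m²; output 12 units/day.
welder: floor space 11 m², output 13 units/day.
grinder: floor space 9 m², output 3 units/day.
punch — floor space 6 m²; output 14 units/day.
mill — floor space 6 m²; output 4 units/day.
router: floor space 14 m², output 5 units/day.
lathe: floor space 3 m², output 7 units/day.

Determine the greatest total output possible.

53

Take planer, welder, grinder, punch, mill, and lathe: floor space 7 + 11 + 9 + 6 + 6 + 3 = 42 ≤ 42, output 12 + 13 + 3 + 14 + 4 + 7 = 53.
No other feasible combination does better.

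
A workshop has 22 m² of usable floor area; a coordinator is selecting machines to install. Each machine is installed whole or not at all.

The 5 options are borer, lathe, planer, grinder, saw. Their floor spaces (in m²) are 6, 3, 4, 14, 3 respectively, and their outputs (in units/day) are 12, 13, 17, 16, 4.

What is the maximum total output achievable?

Allowing fractional choices, the relaxed optimum would be about 52.9, but machines are indivisible.
lathe + planer + grinder: floor space 3 + 4 + 14 = 21 ≤ 22, output 13 + 17 + 16 = 46.
borer + lathe + planer + saw: floor space 6 + 3 + 4 + 3 = 16 ≤ 22, output 12 + 13 + 17 + 4 = 46.
The maximum output is 46; one optimal choice is borer, lathe, planer, and saw.

46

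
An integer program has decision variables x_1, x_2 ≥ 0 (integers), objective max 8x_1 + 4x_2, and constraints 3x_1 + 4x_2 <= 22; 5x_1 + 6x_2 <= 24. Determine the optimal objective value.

32

Relaxing integrality, the LP optimum is 38.40 at (x_1,x_2) = (4.8, 0), which is not an integer point.
(x_1,x_2)=(4,0): 3·4+4·0=12≤22, 5·4+6·0=20≤24, objective 32.
(x_1,x_2)=(3,1): 3·3+4·1=13≤22, 5·3+6·1=21≤24, objective 28.
(x_1,x_2)=(3,0): 3·3+4·0=9≤22, 5·3+6·0=15≤24, objective 24.
No feasible integer point exceeds 32.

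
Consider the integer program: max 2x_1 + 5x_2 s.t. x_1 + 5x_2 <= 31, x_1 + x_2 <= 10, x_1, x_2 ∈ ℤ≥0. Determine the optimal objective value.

35

Relaxing integrality, the LP optimum is 35.75 at (x_1,x_2) = (4.75, 5.25), which is not an integer point.
(x_1,x_2)=(5,5): 1·5+5·5=30≤31, 1·5+1·5=10≤10, objective 35.
(x_1,x_2)=(4,5): 1·4+5·5=29≤31, 1·4+1·5=9≤10, objective 33.
(x_1,x_2)=(6,4): 1·6+5·4=26≤31, 1·6+1·4=10≤10, objective 32.
No feasible integer point exceeds 35.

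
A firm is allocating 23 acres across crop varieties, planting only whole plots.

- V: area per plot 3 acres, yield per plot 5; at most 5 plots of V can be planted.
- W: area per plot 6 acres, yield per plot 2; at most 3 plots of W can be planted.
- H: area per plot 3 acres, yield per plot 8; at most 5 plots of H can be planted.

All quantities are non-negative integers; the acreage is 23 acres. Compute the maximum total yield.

50

Take 2×V and 5×H: area 21 ≤ 23, yield 2·5 + 5·8 = 50.
H has the best ratio (8/3) and is taken to its limit of 5; remaining capacity is filled optimally with the others.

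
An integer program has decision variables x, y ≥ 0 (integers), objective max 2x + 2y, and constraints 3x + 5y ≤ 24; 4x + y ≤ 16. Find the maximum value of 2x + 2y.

The continuous relaxation peaks at (3.29, 2.82) with value 12.24; rounding to a feasible lattice point costs some objective.
(x,y)=(3,3) is feasible, giving 12.
(x,y)=(2,3) is feasible, giving 10.
(x,y)=(3,2) is feasible, giving 10.
Maximum is 12 at (x,y)=(3,3).

12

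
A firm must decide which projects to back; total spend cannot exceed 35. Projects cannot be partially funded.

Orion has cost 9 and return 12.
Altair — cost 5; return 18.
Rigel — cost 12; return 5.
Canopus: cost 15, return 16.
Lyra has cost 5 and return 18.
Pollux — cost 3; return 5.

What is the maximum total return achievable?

64

This is an integer program with binary decision variables.
Orion + Altair + Rigel + Lyra + Pollux: cost 9 + 5 + 12 + 5 + 3 = 34 ≤ 35, return 12 + 18 + 5 + 18 + 5 = 58.
Altair + Canopus + Lyra + Pollux: cost 5 + 15 + 5 + 3 = 28 ≤ 35, return 18 + 16 + 18 + 5 = 57.
Orion + Altair + Canopus + Lyra: cost 9 + 5 + 15 + 5 = 34 ≤ 35, return 12 + 18 + 16 + 18 = 64.
Best is Orion, Altair, Canopus, and Lyra with total return 64.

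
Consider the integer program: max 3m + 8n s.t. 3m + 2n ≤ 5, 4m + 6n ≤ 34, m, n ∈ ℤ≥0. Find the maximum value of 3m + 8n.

16

(m,n)=(0,2): 3·0+2·2=4≤5, 4·0+6·2=12≤34, objective 16.
(m,n)=(1,1): 3·1+2·1=5≤5, 4·1+6·1=10≤34, objective 11.
Maximum is 16 at (m,n)=(0,2).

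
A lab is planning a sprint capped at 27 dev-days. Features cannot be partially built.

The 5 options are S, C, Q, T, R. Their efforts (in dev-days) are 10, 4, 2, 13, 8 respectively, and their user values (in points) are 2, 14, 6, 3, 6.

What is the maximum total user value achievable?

C + Q + T + R: effort 4 + 2 + 13 + 8 = 27 ≤ 27, user value 14 + 6 + 3 + 6 = 29.
S + C + Q + R: effort 10 + 4 + 2 + 8 = 24 ≤ 27, user value 2 + 14 + 6 + 6 = 28.
C + Q + R: effort 4 + 2 + 8 = 14 ≤ 27, user value 14 + 6 + 6 = 26.
Best is C, Q, T, and R with total user value 29.

29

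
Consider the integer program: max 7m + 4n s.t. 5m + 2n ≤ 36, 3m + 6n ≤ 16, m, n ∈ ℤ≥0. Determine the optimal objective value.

35

Relaxing integrality, the LP optimum is 37.33 at (m,n) = (5.33, 0), which is not an integer point.
(m,n)=(5,0): 5·5+2·0=25≤36, 3·5+6·0=15≤16, objective 35.
(m,n)=(4,0): 5·4+2·0=20≤36, 3·4+6·0=12≤16, objective 28.
The best lattice point is (5,0), giving 35.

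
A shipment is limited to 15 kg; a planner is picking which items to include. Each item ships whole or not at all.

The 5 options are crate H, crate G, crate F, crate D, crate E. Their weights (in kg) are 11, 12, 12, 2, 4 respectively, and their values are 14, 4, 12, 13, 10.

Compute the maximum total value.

27

crate H + crate D: weight 11 + 2 = 13 ≤ 15, value 14 + 13 = 27.
crate F + crate D: weight 12 + 2 = 14 ≤ 15, value 12 + 13 = 25.
Best is crate H and crate D with total value 27.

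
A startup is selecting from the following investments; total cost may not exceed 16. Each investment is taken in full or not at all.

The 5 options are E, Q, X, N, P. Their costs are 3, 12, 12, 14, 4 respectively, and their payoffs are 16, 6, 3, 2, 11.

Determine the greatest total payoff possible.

27

Allowing fractional choices, the relaxed optimum would be about 31.5, but investments are indivisible.
E + P: cost 3 + 4 = 7 ≤ 16, payoff 16 + 11 = 27.
E + Q: cost 3 + 12 = 15 ≤ 16, payoff 16 + 6 = 22.
E + X: cost 3 + 12 = 15 ≤ 16, payoff 16 + 3 = 19.
Best is E and P with total payoff 27.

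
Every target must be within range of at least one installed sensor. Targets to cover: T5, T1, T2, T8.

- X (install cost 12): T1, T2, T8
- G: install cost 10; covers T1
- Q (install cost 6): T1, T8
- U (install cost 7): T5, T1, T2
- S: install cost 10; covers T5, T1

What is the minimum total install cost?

13

This is an integer covering problem.
Choose Q and U: together they cover T5, T1, T2, T8 — every target.
Total install cost: 6 + 7 = 13.
No cover costs less than 13.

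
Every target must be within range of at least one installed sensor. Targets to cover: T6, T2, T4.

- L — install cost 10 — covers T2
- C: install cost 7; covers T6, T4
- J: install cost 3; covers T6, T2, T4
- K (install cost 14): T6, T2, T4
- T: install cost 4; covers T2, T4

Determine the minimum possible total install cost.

3

J alone covers T6, T2, T4 — every target.
Total install cost: 3.
No cover costs less than 3.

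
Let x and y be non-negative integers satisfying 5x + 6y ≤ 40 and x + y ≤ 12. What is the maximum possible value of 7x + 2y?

(x,y)=(8,0): 5·8+6·0=40≤40, 1·8+1·0=8≤12, objective 56.
(x,y)=(7,0): 5·7+6·0=35≤40, 1·7+1·0=7≤12, objective 49.
The best lattice point is (8,0), giving 56.

56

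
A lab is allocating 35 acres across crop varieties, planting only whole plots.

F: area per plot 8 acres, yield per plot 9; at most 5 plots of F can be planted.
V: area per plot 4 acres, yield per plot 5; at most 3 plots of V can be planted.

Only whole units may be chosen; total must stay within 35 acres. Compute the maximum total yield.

This is a bounded integer knapsack.
4×F: area 32 ≤ 35, yield 4·9 = 36.
3×F and 2×V: area 32 ≤ 35, yield 3·9 + 2·5 = 37.
Best is 37.

37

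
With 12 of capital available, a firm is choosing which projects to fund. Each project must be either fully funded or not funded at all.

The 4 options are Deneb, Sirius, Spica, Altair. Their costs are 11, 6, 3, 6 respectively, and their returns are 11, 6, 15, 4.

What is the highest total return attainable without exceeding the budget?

Allowing fractional choices, the relaxed optimum would be about 24.0, but projects are indivisible.
Spica: cost 3 ≤ 12, return 15.
Sirius + Spica: cost 6 + 3 = 9 ≤ 12, return 6 + 15 = 21.
Spica + Altair: cost 3 + 6 = 9 ≤ 12, return 15 + 4 = 19.
Best is Sirius and Spica with total return 21.

21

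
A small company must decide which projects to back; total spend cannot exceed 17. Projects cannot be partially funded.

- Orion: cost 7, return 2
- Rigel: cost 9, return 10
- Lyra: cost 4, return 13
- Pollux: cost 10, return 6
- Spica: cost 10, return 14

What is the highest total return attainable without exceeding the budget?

27

Take Lyra and Spica: cost 4 + 10 = 14 ≤ 17, return 13 + 14 = 27.
No other feasible combination does better.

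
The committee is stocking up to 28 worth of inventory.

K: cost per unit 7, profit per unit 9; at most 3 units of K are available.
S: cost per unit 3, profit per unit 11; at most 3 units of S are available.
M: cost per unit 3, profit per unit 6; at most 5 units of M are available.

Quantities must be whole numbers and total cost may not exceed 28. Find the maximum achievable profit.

Take 1×K, 3×S, and 4×M: cost 28 ≤ 28, profit 1·9 + 3·11 + 4·6 = 66.
S has the best ratio (11/3) and is taken to its limit of 3; remaining capacity is filled optimally with the others.

66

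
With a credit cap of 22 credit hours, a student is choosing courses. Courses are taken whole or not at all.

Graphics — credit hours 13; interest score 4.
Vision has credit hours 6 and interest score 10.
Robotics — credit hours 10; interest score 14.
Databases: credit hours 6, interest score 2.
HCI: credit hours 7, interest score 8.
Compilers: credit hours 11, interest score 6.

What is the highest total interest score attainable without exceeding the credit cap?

Allowing fractional choices, the relaxed optimum would be about 30.9, but courses are indivisible.
Robotics + HCI: credit hours 10 + 7 = 17 ≤ 22, interest score 14 + 8 = 22.
Vision + Robotics: credit hours 6 + 10 = 16 ≤ 22, interest score 10 + 14 = 24.
Vision + Robotics + Databases: credit hours 6 + 10 + 6 = 22 ≤ 22, interest score 10 + 14 + 2 = 26.
Best is Vision, Robotics, and Databases with total interest score 26.

26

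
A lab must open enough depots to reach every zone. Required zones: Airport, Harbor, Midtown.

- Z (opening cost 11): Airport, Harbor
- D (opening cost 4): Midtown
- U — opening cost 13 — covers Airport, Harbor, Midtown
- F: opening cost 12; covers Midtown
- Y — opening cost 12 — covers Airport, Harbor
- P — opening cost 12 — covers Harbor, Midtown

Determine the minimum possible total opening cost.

13

The greedy cost-per-new-zone heuristic would pick D and Z for 15, but a cheaper cover exists.
U alone covers Airport, Harbor, Midtown — every zone.
Total opening cost: 13.
No cover costs less than 13.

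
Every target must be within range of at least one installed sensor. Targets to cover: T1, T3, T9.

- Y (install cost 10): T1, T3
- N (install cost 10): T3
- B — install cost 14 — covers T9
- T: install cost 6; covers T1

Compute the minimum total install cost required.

24

This is an integer covering problem.
Choose Y and B: together they cover T1, T3, T9 — every target.
Total install cost: 10 + 14 = 24.
No cover costs less than 24.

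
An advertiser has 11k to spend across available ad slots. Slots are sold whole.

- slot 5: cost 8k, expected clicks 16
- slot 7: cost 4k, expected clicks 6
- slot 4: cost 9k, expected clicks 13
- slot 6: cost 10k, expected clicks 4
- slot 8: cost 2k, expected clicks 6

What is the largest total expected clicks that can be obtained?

Allowing fractional choices, the relaxed optimum would be about 23.5, but ad slots are indivisible.
slot 5: cost 8 ≤ 11, expected clicks 16.
slot 4 + slot 8: cost 9 + 2 = 11 ≤ 11, expected clicks 13 + 6 = 19.
slot 5 + slot 8: cost 8 + 2 = 10 ≤ 11, expected clicks 16 + 6 = 22.
Best is slot 5 and slot 8 with total expected clicks 22.

22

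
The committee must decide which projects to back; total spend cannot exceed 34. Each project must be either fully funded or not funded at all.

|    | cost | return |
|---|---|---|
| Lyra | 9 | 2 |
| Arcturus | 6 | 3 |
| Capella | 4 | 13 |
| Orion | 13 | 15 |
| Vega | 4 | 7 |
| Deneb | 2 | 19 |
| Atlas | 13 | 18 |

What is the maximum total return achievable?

65

Take Capella, Orion, Deneb, and Atlas: cost 4 + 13 + 2 + 13 = 32 ≤ 34, return 13 + 15 + 19 + 18 = 65.
No other feasible combination does better.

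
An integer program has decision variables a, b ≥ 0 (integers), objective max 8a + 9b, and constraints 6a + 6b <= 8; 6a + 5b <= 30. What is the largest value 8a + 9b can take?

9

The continuous relaxation peaks at (0, 1.33) with value 12.00; rounding to a feasible lattice point costs some objective.
(a,b)=(0,1): 6·0+6·1=6≤8, 6·0+5·1=5≤30, objective 9.
(a,b)=(1,0): 6·1+6·0=6≤8, 6·1+5·0=6≤30, objective 8.
(a,b)=(0,0): 6·0+6·0=0≤8, 6·0+5·0=0≤30, objective 0.
Maximum is 9 at (a,b)=(0,1).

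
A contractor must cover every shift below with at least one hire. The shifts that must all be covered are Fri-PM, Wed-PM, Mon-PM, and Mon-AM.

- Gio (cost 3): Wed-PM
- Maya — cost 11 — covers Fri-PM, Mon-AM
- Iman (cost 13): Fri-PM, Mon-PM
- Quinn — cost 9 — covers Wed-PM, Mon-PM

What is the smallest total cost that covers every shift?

20

Choose Maya and Quinn: together they cover Fri-PM, Wed-PM, Mon-PM, Mon-AM — every shift.
Total cost: 11 + 9 = 20.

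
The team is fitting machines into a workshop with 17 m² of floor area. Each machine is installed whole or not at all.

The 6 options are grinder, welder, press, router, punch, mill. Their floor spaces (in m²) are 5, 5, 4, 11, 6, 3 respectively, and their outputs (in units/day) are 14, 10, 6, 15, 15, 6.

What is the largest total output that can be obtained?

39

grinder + welder + punch: floor space 5 + 5 + 6 = 16 ≤ 17, output 14 + 10 + 15 = 39.
grinder + welder + press + mill: floor space 5 + 5 + 4 + 3 = 17 ≤ 17, output 14 + 10 + 6 + 6 = 36.
Best is grinder, welder, and punch with total output 39.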